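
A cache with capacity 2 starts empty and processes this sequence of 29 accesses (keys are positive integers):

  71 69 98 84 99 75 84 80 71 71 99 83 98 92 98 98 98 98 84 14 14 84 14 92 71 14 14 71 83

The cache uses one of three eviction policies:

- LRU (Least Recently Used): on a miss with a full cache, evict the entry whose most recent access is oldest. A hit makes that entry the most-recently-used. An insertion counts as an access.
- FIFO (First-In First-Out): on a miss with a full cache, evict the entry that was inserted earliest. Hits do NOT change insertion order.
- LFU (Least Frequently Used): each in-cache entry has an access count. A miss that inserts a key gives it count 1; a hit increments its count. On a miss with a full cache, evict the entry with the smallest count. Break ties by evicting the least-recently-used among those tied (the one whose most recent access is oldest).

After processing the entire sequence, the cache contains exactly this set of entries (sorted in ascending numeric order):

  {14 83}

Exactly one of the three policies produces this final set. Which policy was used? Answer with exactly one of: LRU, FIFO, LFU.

Answer: FIFO

Derivation:
Simulating under each policy and comparing final sets:
  LRU: final set = {71 83} -> differs
  FIFO: final set = {14 83} -> MATCHES target
  LFU: final set = {83 98} -> differs
Only FIFO produces the target set.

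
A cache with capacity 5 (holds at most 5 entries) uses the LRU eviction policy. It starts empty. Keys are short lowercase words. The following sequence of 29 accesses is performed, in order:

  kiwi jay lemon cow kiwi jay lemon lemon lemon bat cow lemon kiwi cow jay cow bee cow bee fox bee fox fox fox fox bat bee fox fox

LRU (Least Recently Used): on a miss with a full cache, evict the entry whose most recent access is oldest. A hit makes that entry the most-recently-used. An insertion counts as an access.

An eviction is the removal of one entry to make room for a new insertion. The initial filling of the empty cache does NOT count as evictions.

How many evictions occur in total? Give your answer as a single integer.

Answer: 3

Derivation:
LRU simulation (capacity=5):
  1. access kiwi: MISS. Cache (LRU->MRU): [kiwi]
  2. access jay: MISS. Cache (LRU->MRU): [kiwi jay]
  3. access lemon: MISS. Cache (LRU->MRU): [kiwi jay lemon]
  4. access cow: MISS. Cache (LRU->MRU): [kiwi jay lemon cow]
  5. access kiwi: HIT. Cache (LRU->MRU): [jay lemon cow kiwi]
  6. access jay: HIT. Cache (LRU->MRU): [lemon cow kiwi jay]
  7. access lemon: HIT. Cache (LRU->MRU): [cow kiwi jay lemon]
  8. access lemon: HIT. Cache (LRU->MRU): [cow kiwi jay lemon]
  9. access lemon: HIT. Cache (LRU->MRU): [cow kiwi jay lemon]
  10. access bat: MISS. Cache (LRU->MRU): [cow kiwi jay lemon bat]
  11. access cow: HIT. Cache (LRU->MRU): [kiwi jay lemon bat cow]
  12. access lemon: HIT. Cache (LRU->MRU): [kiwi jay bat cow lemon]
  13. access kiwi: HIT. Cache (LRU->MRU): [jay bat cow lemon kiwi]
  14. access cow: HIT. Cache (LRU->MRU): [jay bat lemon kiwi cow]
  15. access jay: HIT. Cache (LRU->MRU): [bat lemon kiwi cow jay]
  16. access cow: HIT. Cache (LRU->MRU): [bat lemon kiwi jay cow]
  17. access bee: MISS, evict bat. Cache (LRU->MRU): [lemon kiwi jay cow bee]
  18. access cow: HIT. Cache (LRU->MRU): [lemon kiwi jay bee cow]
  19. access bee: HIT. Cache (LRU->MRU): [lemon kiwi jay cow bee]
  20. access fox: MISS, evict lemon. Cache (LRU->MRU): [kiwi jay cow bee fox]
  21. access bee: HIT. Cache (LRU->MRU): [kiwi jay cow fox bee]
  22. access fox: HIT. Cache (LRU->MRU): [kiwi jay cow bee fox]
  23. access fox: HIT. Cache (LRU->MRU): [kiwi jay cow bee fox]
  24. access fox: HIT. Cache (LRU->MRU): [kiwi jay cow bee fox]
  25. access fox: HIT. Cache (LRU->MRU): [kiwi jay cow bee fox]
  26. access bat: MISS, evict kiwi. Cache (LRU->MRU): [jay cow bee fox bat]
  27. access bee: HIT. Cache (LRU->MRU): [jay cow fox bat bee]
  28. access fox: HIT. Cache (LRU->MRU): [jay cow bat bee fox]
  29. access fox: HIT. Cache (LRU->MRU): [jay cow bat bee fox]
Total: 21 hits, 8 misses, 3 evictions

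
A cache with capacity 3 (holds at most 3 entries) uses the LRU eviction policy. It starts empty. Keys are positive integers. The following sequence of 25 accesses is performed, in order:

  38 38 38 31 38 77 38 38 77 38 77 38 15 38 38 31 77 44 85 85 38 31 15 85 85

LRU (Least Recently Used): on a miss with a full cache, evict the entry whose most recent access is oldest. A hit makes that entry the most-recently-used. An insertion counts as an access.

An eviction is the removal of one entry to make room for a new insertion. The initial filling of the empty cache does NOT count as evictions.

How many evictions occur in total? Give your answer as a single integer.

LRU simulation (capacity=3):
  1. access 38: MISS. Cache (LRU->MRU): [38]
  2. access 38: HIT. Cache (LRU->MRU): [38]
  3. access 38: HIT. Cache (LRU->MRU): [38]
  4. access 31: MISS. Cache (LRU->MRU): [38 31]
  5. access 38: HIT. Cache (LRU->MRU): [31 38]
  6. access 77: MISS. Cache (LRU->MRU): [31 38 77]
  7. access 38: HIT. Cache (LRU->MRU): [31 77 38]
  8. access 38: HIT. Cache (LRU->MRU): [31 77 38]
  9. access 77: HIT. Cache (LRU->MRU): [31 38 77]
  10. access 38: HIT. Cache (LRU->MRU): [31 77 38]
  11. access 77: HIT. Cache (LRU->MRU): [31 38 77]
  12. access 38: HIT. Cache (LRU->MRU): [31 77 38]
  13. access 15: MISS, evict 31. Cache (LRU->MRU): [77 38 15]
  14. access 38: HIT. Cache (LRU->MRU): [77 15 38]
  15. access 38: HIT. Cache (LRU->MRU): [77 15 38]
  16. access 31: MISS, evict 77. Cache (LRU->MRU): [15 38 31]
  17. access 77: MISS, evict 15. Cache (LRU->MRU): [38 31 77]
  18. access 44: MISS, evict 38. Cache (LRU->MRU): [31 77 44]
  19. access 85: MISS, evict 31. Cache (LRU->MRU): [77 44 85]
  20. access 85: HIT. Cache (LRU->MRU): [77 44 85]
  21. access 38: MISS, evict 77. Cache (LRU->MRU): [44 85 38]
  22. access 31: MISS, evict 44. Cache (LRU->MRU): [85 38 31]
  23. access 15: MISS, evict 85. Cache (LRU->MRU): [38 31 15]
  24. access 85: MISS, evict 38. Cache (LRU->MRU): [31 15 85]
  25. access 85: HIT. Cache (LRU->MRU): [31 15 85]
Total: 13 hits, 12 misses, 9 evictions

Answer: 9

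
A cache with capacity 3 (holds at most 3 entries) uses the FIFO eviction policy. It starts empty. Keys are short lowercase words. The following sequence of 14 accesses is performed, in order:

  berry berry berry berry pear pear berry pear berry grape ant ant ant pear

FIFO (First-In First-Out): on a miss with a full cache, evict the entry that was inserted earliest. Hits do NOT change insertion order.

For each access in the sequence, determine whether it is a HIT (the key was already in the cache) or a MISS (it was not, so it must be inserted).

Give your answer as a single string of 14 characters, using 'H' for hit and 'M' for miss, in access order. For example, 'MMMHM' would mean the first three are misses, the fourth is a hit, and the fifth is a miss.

Answer: MHHHMHHHHMMHHH

Derivation:
FIFO simulation (capacity=3):
  1. access berry: MISS. Cache (old->new): [berry]
  2. access berry: HIT. Cache (old->new): [berry]
  3. access berry: HIT. Cache (old->new): [berry]
  4. access berry: HIT. Cache (old->new): [berry]
  5. access pear: MISS. Cache (old->new): [berry pear]
  6. access pear: HIT. Cache (old->new): [berry pear]
  7. access berry: HIT. Cache (old->new): [berry pear]
  8. access pear: HIT. Cache (old->new): [berry pear]
  9. access berry: HIT. Cache (old->new): [berry pear]
  10. access grape: MISS. Cache (old->new): [berry pear grape]
  11. access ant: MISS, evict berry. Cache (old->new): [pear grape ant]
  12. access ant: HIT. Cache (old->new): [pear grape ant]
  13. access ant: HIT. Cache (old->new): [pear grape ant]
  14. access pear: HIT. Cache (old->new): [pear grape ant]
Total: 10 hits, 4 misses, 1 evictions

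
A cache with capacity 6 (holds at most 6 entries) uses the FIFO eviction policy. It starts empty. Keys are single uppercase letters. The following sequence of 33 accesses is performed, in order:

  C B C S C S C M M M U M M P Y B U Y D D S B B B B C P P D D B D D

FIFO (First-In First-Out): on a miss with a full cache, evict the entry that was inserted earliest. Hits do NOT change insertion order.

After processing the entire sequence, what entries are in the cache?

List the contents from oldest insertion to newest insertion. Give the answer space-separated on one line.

Answer: U P Y D B C

Derivation:
FIFO simulation (capacity=6):
  1. access C: MISS. Cache (old->new): [C]
  2. access B: MISS. Cache (old->new): [C B]
  3. access C: HIT. Cache (old->new): [C B]
  4. access S: MISS. Cache (old->new): [C B S]
  5. access C: HIT. Cache (old->new): [C B S]
  6. access S: HIT. Cache (old->new): [C B S]
  7. access C: HIT. Cache (old->new): [C B S]
  8. access M: MISS. Cache (old->new): [C B S M]
  9. access M: HIT. Cache (old->new): [C B S M]
  10. access M: HIT. Cache (old->new): [C B S M]
  11. access U: MISS. Cache (old->new): [C B S M U]
  12. access M: HIT. Cache (old->new): [C B S M U]
  13. access M: HIT. Cache (old->new): [C B S M U]
  14. access P: MISS. Cache (old->new): [C B S M U P]
  15. access Y: MISS, evict C. Cache (old->new): [B S M U P Y]
  16. access B: HIT. Cache (old->new): [B S M U P Y]
  17. access U: HIT. Cache (old->new): [B S M U P Y]
  18. access Y: HIT. Cache (old->new): [B S M U P Y]
  19. access D: MISS, evict B. Cache (old->new): [S M U P Y D]
  20. access D: HIT. Cache (old->new): [S M U P Y D]
  21. access S: HIT. Cache (old->new): [S M U P Y D]
  22. access B: MISS, evict S. Cache (old->new): [M U P Y D B]
  23. access B: HIT. Cache (old->new): [M U P Y D B]
  24. access B: HIT. Cache (old->new): [M U P Y D B]
  25. access B: HIT. Cache (old->new): [M U P Y D B]
  26. access C: MISS, evict M. Cache (old->new): [U P Y D B C]
  27. access P: HIT. Cache (old->new): [U P Y D B C]
  28. access P: HIT. Cache (old->new): [U P Y D B C]
  29. access D: HIT. Cache (old->new): [U P Y D B C]
  30. access D: HIT. Cache (old->new): [U P Y D B C]
  31. access B: HIT. Cache (old->new): [U P Y D B C]
  32. access D: HIT. Cache (old->new): [U P Y D B C]
  33. access D: HIT. Cache (old->new): [U P Y D B C]
Total: 23 hits, 10 misses, 4 evictions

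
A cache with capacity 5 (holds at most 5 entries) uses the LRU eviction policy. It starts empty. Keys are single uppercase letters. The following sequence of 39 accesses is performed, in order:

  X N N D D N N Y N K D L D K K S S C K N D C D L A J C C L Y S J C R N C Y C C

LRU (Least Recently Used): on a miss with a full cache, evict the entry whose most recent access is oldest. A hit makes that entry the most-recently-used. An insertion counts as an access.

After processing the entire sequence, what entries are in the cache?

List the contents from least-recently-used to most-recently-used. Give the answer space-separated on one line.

Answer: J R N Y C

Derivation:
LRU simulation (capacity=5):
  1. access X: MISS. Cache (LRU->MRU): [X]
  2. access N: MISS. Cache (LRU->MRU): [X N]
  3. access N: HIT. Cache (LRU->MRU): [X N]
  4. access D: MISS. Cache (LRU->MRU): [X N D]
  5. access D: HIT. Cache (LRU->MRU): [X N D]
  6. access N: HIT. Cache (LRU->MRU): [X D N]
  7. access N: HIT. Cache (LRU->MRU): [X D N]
  8. access Y: MISS. Cache (LRU->MRU): [X D N Y]
  9. access N: HIT. Cache (LRU->MRU): [X D Y N]
  10. access K: MISS. Cache (LRU->MRU): [X D Y N K]
  11. access D: HIT. Cache (LRU->MRU): [X Y N K D]
  12. access L: MISS, evict X. Cache (LRU->MRU): [Y N K D L]
  13. access D: HIT. Cache (LRU->MRU): [Y N K L D]
  14. access K: HIT. Cache (LRU->MRU): [Y N L D K]
  15. access K: HIT. Cache (LRU->MRU): [Y N L D K]
  16. access S: MISS, evict Y. Cache (LRU->MRU): [N L D K S]
  17. access S: HIT. Cache (LRU->MRU): [N L D K S]
  18. access C: MISS, evict N. Cache (LRU->MRU): [L D K S C]
  19. access K: HIT. Cache (LRU->MRU): [L D S C K]
  20. access N: MISS, evict L. Cache (LRU->MRU): [D S C K N]
  21. access D: HIT. Cache (LRU->MRU): [S C K N D]
  22. access C: HIT. Cache (LRU->MRU): [S K N D C]
  23. access D: HIT. Cache (LRU->MRU): [S K N C D]
  24. access L: MISS, evict S. Cache (LRU->MRU): [K N C D L]
  25. access A: MISS, evict K. Cache (LRU->MRU): [N C D L A]
  26. access J: MISS, evict N. Cache (LRU->MRU): [C D L A J]
  27. access C: HIT. Cache (LRU->MRU): [D L A J C]
  28. access C: HIT. Cache (LRU->MRU): [D L A J C]
  29. access L: HIT. Cache (LRU->MRU): [D A J C L]
  30. access Y: MISS, evict D. Cache (LRU->MRU): [A J C L Y]
  31. access S: MISS, evict A. Cache (LRU->MRU): [J C L Y S]
  32. access J: HIT. Cache (LRU->MRU): [C L Y S J]
  33. access C: HIT. Cache (LRU->MRU): [L Y S J C]
  34. access R: MISS, evict L. Cache (LRU->MRU): [Y S J C R]
  35. access N: MISS, evict Y. Cache (LRU->MRU): [S J C R N]
  36. access C: HIT. Cache (LRU->MRU): [S J R N C]
  37. access Y: MISS, evict S. Cache (LRU->MRU): [J R N C Y]
  38. access C: HIT. Cache (LRU->MRU): [J R N Y C]
  39. access C: HIT. Cache (LRU->MRU): [J R N Y C]
Total: 22 hits, 17 misses, 12 evictions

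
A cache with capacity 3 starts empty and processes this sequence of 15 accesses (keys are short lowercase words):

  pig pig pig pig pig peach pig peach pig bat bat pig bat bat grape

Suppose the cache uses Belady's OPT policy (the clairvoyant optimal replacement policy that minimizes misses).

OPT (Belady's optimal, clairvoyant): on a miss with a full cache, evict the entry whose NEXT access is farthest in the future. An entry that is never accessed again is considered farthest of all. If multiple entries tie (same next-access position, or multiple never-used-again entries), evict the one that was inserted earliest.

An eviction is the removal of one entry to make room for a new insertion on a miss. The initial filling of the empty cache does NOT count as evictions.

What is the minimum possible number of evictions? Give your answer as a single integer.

OPT (Belady) simulation (capacity=3):
  1. access pig: MISS. Cache: [pig]
  2. access pig: HIT. Next use of pig: step 3. Cache: [pig]
  3. access pig: HIT. Next use of pig: step 4. Cache: [pig]
  4. access pig: HIT. Next use of pig: step 5. Cache: [pig]
  5. access pig: HIT. Next use of pig: step 7. Cache: [pig]
  6. access peach: MISS. Cache: [pig peach]
  7. access pig: HIT. Next use of pig: step 9. Cache: [pig peach]
  8. access peach: HIT. Next use of peach: never. Cache: [pig peach]
  9. access pig: HIT. Next use of pig: step 12. Cache: [pig peach]
  10. access bat: MISS. Cache: [pig peach bat]
  11. access bat: HIT. Next use of bat: step 13. Cache: [pig peach bat]
  12. access pig: HIT. Next use of pig: never. Cache: [pig peach bat]
  13. access bat: HIT. Next use of bat: step 14. Cache: [pig peach bat]
  14. access bat: HIT. Next use of bat: never. Cache: [pig peach bat]
  15. access grape: MISS, evict pig (next use: never). Cache: [peach bat grape]
Total: 11 hits, 4 misses, 1 evictions

Answer: 1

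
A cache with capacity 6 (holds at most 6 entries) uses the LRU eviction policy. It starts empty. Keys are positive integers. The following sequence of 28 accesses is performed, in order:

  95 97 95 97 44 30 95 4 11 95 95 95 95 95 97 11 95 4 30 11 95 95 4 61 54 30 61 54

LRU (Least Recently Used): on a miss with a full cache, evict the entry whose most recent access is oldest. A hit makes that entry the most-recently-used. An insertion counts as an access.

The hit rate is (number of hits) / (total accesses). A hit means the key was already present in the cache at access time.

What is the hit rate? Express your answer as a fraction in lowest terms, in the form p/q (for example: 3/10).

Answer: 5/7

Derivation:
LRU simulation (capacity=6):
  1. access 95: MISS. Cache (LRU->MRU): [95]
  2. access 97: MISS. Cache (LRU->MRU): [95 97]
  3. access 95: HIT. Cache (LRU->MRU): [97 95]
  4. access 97: HIT. Cache (LRU->MRU): [95 97]
  5. access 44: MISS. Cache (LRU->MRU): [95 97 44]
  6. access 30: MISS. Cache (LRU->MRU): [95 97 44 30]
  7. access 95: HIT. Cache (LRU->MRU): [97 44 30 95]
  8. access 4: MISS. Cache (LRU->MRU): [97 44 30 95 4]
  9. access 11: MISS. Cache (LRU->MRU): [97 44 30 95 4 11]
  10. access 95: HIT. Cache (LRU->MRU): [97 44 30 4 11 95]
  11. access 95: HIT. Cache (LRU->MRU): [97 44 30 4 11 95]
  12. access 95: HIT. Cache (LRU->MRU): [97 44 30 4 11 95]
  13. access 95: HIT. Cache (LRU->MRU): [97 44 30 4 11 95]
  14. access 95: HIT. Cache (LRU->MRU): [97 44 30 4 11 95]
  15. access 97: HIT. Cache (LRU->MRU): [44 30 4 11 95 97]
  16. access 11: HIT. Cache (LRU->MRU): [44 30 4 95 97 11]
  17. access 95: HIT. Cache (LRU->MRU): [44 30 4 97 11 95]
  18. access 4: HIT. Cache (LRU->MRU): [44 30 97 11 95 4]
  19. access 30: HIT. Cache (LRU->MRU): [44 97 11 95 4 30]
  20. access 11: HIT. Cache (LRU->MRU): [44 97 95 4 30 11]
  21. access 95: HIT. Cache (LRU->MRU): [44 97 4 30 11 95]
  22. access 95: HIT. Cache (LRU->MRU): [44 97 4 30 11 95]
  23. access 4: HIT. Cache (LRU->MRU): [44 97 30 11 95 4]
  24. access 61: MISS, evict 44. Cache (LRU->MRU): [97 30 11 95 4 61]
  25. access 54: MISS, evict 97. Cache (LRU->MRU): [30 11 95 4 61 54]
  26. access 30: HIT. Cache (LRU->MRU): [11 95 4 61 54 30]
  27. access 61: HIT. Cache (LRU->MRU): [11 95 4 54 30 61]
  28. access 54: HIT. Cache (LRU->MRU): [11 95 4 30 61 54]
Total: 20 hits, 8 misses, 2 evictions

Hit rate = 20/28 = 5/7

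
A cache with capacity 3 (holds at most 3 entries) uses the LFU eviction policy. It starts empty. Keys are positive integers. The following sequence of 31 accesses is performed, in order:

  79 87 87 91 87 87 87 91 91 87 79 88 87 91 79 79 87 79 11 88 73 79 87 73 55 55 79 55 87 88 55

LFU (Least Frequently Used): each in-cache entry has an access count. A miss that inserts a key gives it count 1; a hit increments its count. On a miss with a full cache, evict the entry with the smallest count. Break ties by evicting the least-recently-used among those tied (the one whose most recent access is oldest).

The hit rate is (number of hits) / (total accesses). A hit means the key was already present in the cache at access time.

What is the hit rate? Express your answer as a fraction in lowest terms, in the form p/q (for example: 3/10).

Answer: 16/31

Derivation:
LFU simulation (capacity=3):
  1. access 79: MISS. Cache: [79(c=1)]
  2. access 87: MISS. Cache: [79(c=1) 87(c=1)]
  3. access 87: HIT, count now 2. Cache: [79(c=1) 87(c=2)]
  4. access 91: MISS. Cache: [79(c=1) 91(c=1) 87(c=2)]
  5. access 87: HIT, count now 3. Cache: [79(c=1) 91(c=1) 87(c=3)]
  6. access 87: HIT, count now 4. Cache: [79(c=1) 91(c=1) 87(c=4)]
  7. access 87: HIT, count now 5. Cache: [79(c=1) 91(c=1) 87(c=5)]
  8. access 91: HIT, count now 2. Cache: [79(c=1) 91(c=2) 87(c=5)]
  9. access 91: HIT, count now 3. Cache: [79(c=1) 91(c=3) 87(c=5)]
  10. access 87: HIT, count now 6. Cache: [79(c=1) 91(c=3) 87(c=6)]
  11. access 79: HIT, count now 2. Cache: [79(c=2) 91(c=3) 87(c=6)]
  12. access 88: MISS, evict 79(c=2). Cache: [88(c=1) 91(c=3) 87(c=6)]
  13. access 87: HIT, count now 7. Cache: [88(c=1) 91(c=3) 87(c=7)]
  14. access 91: HIT, count now 4. Cache: [88(c=1) 91(c=4) 87(c=7)]
  15. access 79: MISS, evict 88(c=1). Cache: [79(c=1) 91(c=4) 87(c=7)]
  16. access 79: HIT, count now 2. Cache: [79(c=2) 91(c=4) 87(c=7)]
  17. access 87: HIT, count now 8. Cache: [79(c=2) 91(c=4) 87(c=8)]
  18. access 79: HIT, count now 3. Cache: [79(c=3) 91(c=4) 87(c=8)]
  19. access 11: MISS, evict 79(c=3). Cache: [11(c=1) 91(c=4) 87(c=8)]
  20. access 88: MISS, evict 11(c=1). Cache: [88(c=1) 91(c=4) 87(c=8)]
  21. access 73: MISS, evict 88(c=1). Cache: [73(c=1) 91(c=4) 87(c=8)]
  22. access 79: MISS, evict 73(c=1). Cache: [79(c=1) 91(c=4) 87(c=8)]
  23. access 87: HIT, count now 9. Cache: [79(c=1) 91(c=4) 87(c=9)]
  24. access 73: MISS, evict 79(c=1). Cache: [73(c=1) 91(c=4) 87(c=9)]
  25. access 55: MISS, evict 73(c=1). Cache: [55(c=1) 91(c=4) 87(c=9)]
  26. access 55: HIT, count now 2. Cache: [55(c=2) 91(c=4) 87(c=9)]
  27. access 79: MISS, evict 55(c=2). Cache: [79(c=1) 91(c=4) 87(c=9)]
  28. access 55: MISS, evict 79(c=1). Cache: [55(c=1) 91(c=4) 87(c=9)]
  29. access 87: HIT, count now 10. Cache: [55(c=1) 91(c=4) 87(c=10)]
  30. access 88: MISS, evict 55(c=1). Cache: [88(c=1) 91(c=4) 87(c=10)]
  31. access 55: MISS, evict 88(c=1). Cache: [55(c=1) 91(c=4) 87(c=10)]
Total: 16 hits, 15 misses, 12 evictions

Hit rate = 16/31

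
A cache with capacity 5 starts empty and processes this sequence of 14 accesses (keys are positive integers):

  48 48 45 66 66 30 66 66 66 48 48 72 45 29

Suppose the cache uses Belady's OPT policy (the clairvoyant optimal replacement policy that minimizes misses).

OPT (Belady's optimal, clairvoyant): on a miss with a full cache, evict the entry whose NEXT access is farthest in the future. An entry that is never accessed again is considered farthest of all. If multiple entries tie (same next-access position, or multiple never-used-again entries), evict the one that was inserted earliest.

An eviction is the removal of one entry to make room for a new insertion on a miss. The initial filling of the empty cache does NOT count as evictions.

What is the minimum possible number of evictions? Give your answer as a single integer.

OPT (Belady) simulation (capacity=5):
  1. access 48: MISS. Cache: [48]
  2. access 48: HIT. Next use of 48: step 10. Cache: [48]
  3. access 45: MISS. Cache: [48 45]
  4. access 66: MISS. Cache: [48 45 66]
  5. access 66: HIT. Next use of 66: step 7. Cache: [48 45 66]
  6. access 30: MISS. Cache: [48 45 66 30]
  7. access 66: HIT. Next use of 66: step 8. Cache: [48 45 66 30]
  8. access 66: HIT. Next use of 66: step 9. Cache: [48 45 66 30]
  9. access 66: HIT. Next use of 66: never. Cache: [48 45 66 30]
  10. access 48: HIT. Next use of 48: step 11. Cache: [48 45 66 30]
  11. access 48: HIT. Next use of 48: never. Cache: [48 45 66 30]
  12. access 72: MISS. Cache: [48 45 66 30 72]
  13. access 45: HIT. Next use of 45: never. Cache: [48 45 66 30 72]
  14. access 29: MISS, evict 48 (next use: never). Cache: [45 66 30 72 29]
Total: 8 hits, 6 misses, 1 evictions

Answer: 1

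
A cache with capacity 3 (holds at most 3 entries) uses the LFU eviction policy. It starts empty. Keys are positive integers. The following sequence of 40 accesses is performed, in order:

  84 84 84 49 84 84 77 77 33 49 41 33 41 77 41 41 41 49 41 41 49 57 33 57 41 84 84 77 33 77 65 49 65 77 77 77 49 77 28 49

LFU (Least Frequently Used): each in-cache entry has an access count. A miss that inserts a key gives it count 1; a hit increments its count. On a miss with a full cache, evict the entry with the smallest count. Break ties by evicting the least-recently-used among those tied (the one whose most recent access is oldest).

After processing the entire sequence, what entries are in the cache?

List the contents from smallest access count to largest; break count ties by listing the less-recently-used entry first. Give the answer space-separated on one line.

LFU simulation (capacity=3):
  1. access 84: MISS. Cache: [84(c=1)]
  2. access 84: HIT, count now 2. Cache: [84(c=2)]
  3. access 84: HIT, count now 3. Cache: [84(c=3)]
  4. access 49: MISS. Cache: [49(c=1) 84(c=3)]
  5. access 84: HIT, count now 4. Cache: [49(c=1) 84(c=4)]
  6. access 84: HIT, count now 5. Cache: [49(c=1) 84(c=5)]
  7. access 77: MISS. Cache: [49(c=1) 77(c=1) 84(c=5)]
  8. access 77: HIT, count now 2. Cache: [49(c=1) 77(c=2) 84(c=5)]
  9. access 33: MISS, evict 49(c=1). Cache: [33(c=1) 77(c=2) 84(c=5)]
  10. access 49: MISS, evict 33(c=1). Cache: [49(c=1) 77(c=2) 84(c=5)]
  11. access 41: MISS, evict 49(c=1). Cache: [41(c=1) 77(c=2) 84(c=5)]
  12. access 33: MISS, evict 41(c=1). Cache: [33(c=1) 77(c=2) 84(c=5)]
  13. access 41: MISS, evict 33(c=1). Cache: [41(c=1) 77(c=2) 84(c=5)]
  14. access 77: HIT, count now 3. Cache: [41(c=1) 77(c=3) 84(c=5)]
  15. access 41: HIT, count now 2. Cache: [41(c=2) 77(c=3) 84(c=5)]
  16. access 41: HIT, count now 3. Cache: [77(c=3) 41(c=3) 84(c=5)]
  17. access 41: HIT, count now 4. Cache: [77(c=3) 41(c=4) 84(c=5)]
  18. access 49: MISS, evict 77(c=3). Cache: [49(c=1) 41(c=4) 84(c=5)]
  19. access 41: HIT, count now 5. Cache: [49(c=1) 84(c=5) 41(c=5)]
  20. access 41: HIT, count now 6. Cache: [49(c=1) 84(c=5) 41(c=6)]
  21. access 49: HIT, count now 2. Cache: [49(c=2) 84(c=5) 41(c=6)]
  22. access 57: MISS, evict 49(c=2). Cache: [57(c=1) 84(c=5) 41(c=6)]
  23. access 33: MISS, evict 57(c=1). Cache: [33(c=1) 84(c=5) 41(c=6)]
  24. access 57: MISS, evict 33(c=1). Cache: [57(c=1) 84(c=5) 41(c=6)]
  25. access 41: HIT, count now 7. Cache: [57(c=1) 84(c=5) 41(c=7)]
  26. access 84: HIT, count now 6. Cache: [57(c=1) 84(c=6) 41(c=7)]
  27. access 84: HIT, count now 7. Cache: [57(c=1) 41(c=7) 84(c=7)]
  28. access 77: MISS, evict 57(c=1). Cache: [77(c=1) 41(c=7) 84(c=7)]
  29. access 33: MISS, evict 77(c=1). Cache: [33(c=1) 41(c=7) 84(c=7)]
  30. access 77: MISS, evict 33(c=1). Cache: [77(c=1) 41(c=7) 84(c=7)]
  31. access 65: MISS, evict 77(c=1). Cache: [65(c=1) 41(c=7) 84(c=7)]
  32. access 49: MISS, evict 65(c=1). Cache: [49(c=1) 41(c=7) 84(c=7)]
  33. access 65: MISS, evict 49(c=1). Cache: [65(c=1) 41(c=7) 84(c=7)]
  34. access 77: MISS, evict 65(c=1). Cache: [77(c=1) 41(c=7) 84(c=7)]
  35. access 77: HIT, count now 2. Cache: [77(c=2) 41(c=7) 84(c=7)]
  36. access 77: HIT, count now 3. Cache: [77(c=3) 41(c=7) 84(c=7)]
  37. access 49: MISS, evict 77(c=3). Cache: [49(c=1) 41(c=7) 84(c=7)]
  38. access 77: MISS, evict 49(c=1). Cache: [77(c=1) 41(c=7) 84(c=7)]
  39. access 28: MISS, evict 77(c=1). Cache: [28(c=1) 41(c=7) 84(c=7)]
  40. access 49: MISS, evict 28(c=1). Cache: [49(c=1) 41(c=7) 84(c=7)]
Total: 17 hits, 23 misses, 20 evictions

Answer: 49 41 84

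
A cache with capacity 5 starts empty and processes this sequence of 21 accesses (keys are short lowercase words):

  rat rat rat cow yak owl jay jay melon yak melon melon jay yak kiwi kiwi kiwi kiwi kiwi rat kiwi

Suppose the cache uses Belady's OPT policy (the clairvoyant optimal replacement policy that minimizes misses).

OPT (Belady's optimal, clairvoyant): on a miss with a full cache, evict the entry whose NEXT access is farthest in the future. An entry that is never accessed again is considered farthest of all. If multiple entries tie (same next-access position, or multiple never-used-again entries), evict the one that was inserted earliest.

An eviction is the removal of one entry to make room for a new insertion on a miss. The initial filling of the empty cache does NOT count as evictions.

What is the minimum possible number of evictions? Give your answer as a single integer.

OPT (Belady) simulation (capacity=5):
  1. access rat: MISS. Cache: [rat]
  2. access rat: HIT. Next use of rat: step 3. Cache: [rat]
  3. access rat: HIT. Next use of rat: step 20. Cache: [rat]
  4. access cow: MISS. Cache: [rat cow]
  5. access yak: MISS. Cache: [rat cow yak]
  6. access owl: MISS. Cache: [rat cow yak owl]
  7. access jay: MISS. Cache: [rat cow yak owl jay]
  8. access jay: HIT. Next use of jay: step 13. Cache: [rat cow yak owl jay]
  9. access melon: MISS, evict cow (next use: never). Cache: [rat yak owl jay melon]
  10. access yak: HIT. Next use of yak: step 14. Cache: [rat yak owl jay melon]
  11. access melon: HIT. Next use of melon: step 12. Cache: [rat yak owl jay melon]
  12. access melon: HIT. Next use of melon: never. Cache: [rat yak owl jay melon]
  13. access jay: HIT. Next use of jay: never. Cache: [rat yak owl jay melon]
  14. access yak: HIT. Next use of yak: never. Cache: [rat yak owl jay melon]
  15. access kiwi: MISS, evict yak (next use: never). Cache: [rat owl jay melon kiwi]
  16. access kiwi: HIT. Next use of kiwi: step 17. Cache: [rat owl jay melon kiwi]
  17. access kiwi: HIT. Next use of kiwi: step 18. Cache: [rat owl jay melon kiwi]
  18. access kiwi: HIT. Next use of kiwi: step 19. Cache: [rat owl jay melon kiwi]
  19. access kiwi: HIT. Next use of kiwi: step 21. Cache: [rat owl jay melon kiwi]
  20. access rat: HIT. Next use of rat: never. Cache: [rat owl jay melon kiwi]
  21. access kiwi: HIT. Next use of kiwi: never. Cache: [rat owl jay melon kiwi]
Total: 14 hits, 7 misses, 2 evictions

Answer: 2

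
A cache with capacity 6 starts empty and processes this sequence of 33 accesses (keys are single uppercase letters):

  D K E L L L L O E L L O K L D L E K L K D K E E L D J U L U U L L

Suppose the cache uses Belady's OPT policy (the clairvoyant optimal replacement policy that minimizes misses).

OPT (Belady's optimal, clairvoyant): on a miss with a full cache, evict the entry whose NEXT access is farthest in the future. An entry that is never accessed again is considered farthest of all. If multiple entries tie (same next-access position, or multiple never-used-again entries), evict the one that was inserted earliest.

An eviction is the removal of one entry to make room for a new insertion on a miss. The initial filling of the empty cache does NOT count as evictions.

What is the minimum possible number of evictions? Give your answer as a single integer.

OPT (Belady) simulation (capacity=6):
  1. access D: MISS. Cache: [D]
  2. access K: MISS. Cache: [D K]
  3. access E: MISS. Cache: [D K E]
  4. access L: MISS. Cache: [D K E L]
  5. access L: HIT. Next use of L: step 6. Cache: [D K E L]
  6. access L: HIT. Next use of L: step 7. Cache: [D K E L]
  7. access L: HIT. Next use of L: step 10. Cache: [D K E L]
  8. access O: MISS. Cache: [D K E L O]
  9. access E: HIT. Next use of E: step 17. Cache: [D K E L O]
  10. access L: HIT. Next use of L: step 11. Cache: [D K E L O]
  11. access L: HIT. Next use of L: step 14. Cache: [D K E L O]
  12. access O: HIT. Next use of O: never. Cache: [D K E L O]
  13. access K: HIT. Next use of K: step 18. Cache: [D K E L O]
  14. access L: HIT. Next use of L: step 16. Cache: [D K E L O]
  15. access D: HIT. Next use of D: step 21. Cache: [D K E L O]
  16. access L: HIT. Next use of L: step 19. Cache: [D K E L O]
  17. access E: HIT. Next use of E: step 23. Cache: [D K E L O]
  18. access K: HIT. Next use of K: step 20. Cache: [D K E L O]
  19. access L: HIT. Next use of L: step 25. Cache: [D K E L O]
  20. access K: HIT. Next use of K: step 22. Cache: [D K E L O]
  21. access D: HIT. Next use of D: step 26. Cache: [D K E L O]
  22. access K: HIT. Next use of K: never. Cache: [D K E L O]
  23. access E: HIT. Next use of E: step 24. Cache: [D K E L O]
  24. access E: HIT. Next use of E: never. Cache: [D K E L O]
  25. access L: HIT. Next use of L: step 29. Cache: [D K E L O]
  26. access D: HIT. Next use of D: never. Cache: [D K E L O]
  27. access J: MISS. Cache: [D K E L O J]
  28. access U: MISS, evict D (next use: never). Cache: [K E L O J U]
  29. access L: HIT. Next use of L: step 32. Cache: [K E L O J U]
  30. access U: HIT. Next use of U: step 31. Cache: [K E L O J U]
  31. access U: HIT. Next use of U: never. Cache: [K E L O J U]
  32. access L: HIT. Next use of L: step 33. Cache: [K E L O J U]
  33. access L: HIT. Next use of L: never. Cache: [K E L O J U]
Total: 26 hits, 7 misses, 1 evictions

Answer: 1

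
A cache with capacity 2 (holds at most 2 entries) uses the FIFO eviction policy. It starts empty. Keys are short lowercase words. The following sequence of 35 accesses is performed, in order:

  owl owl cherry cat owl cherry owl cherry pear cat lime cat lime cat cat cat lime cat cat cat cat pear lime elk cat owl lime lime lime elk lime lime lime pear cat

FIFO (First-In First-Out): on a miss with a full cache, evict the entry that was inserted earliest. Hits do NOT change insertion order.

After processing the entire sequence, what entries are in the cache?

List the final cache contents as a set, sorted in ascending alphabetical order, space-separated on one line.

FIFO simulation (capacity=2):
  1. access owl: MISS. Cache (old->new): [owl]
  2. access owl: HIT. Cache (old->new): [owl]
  3. access cherry: MISS. Cache (old->new): [owl cherry]
  4. access cat: MISS, evict owl. Cache (old->new): [cherry cat]
  5. access owl: MISS, evict cherry. Cache (old->new): [cat owl]
  6. access cherry: MISS, evict cat. Cache (old->new): [owl cherry]
  7. access owl: HIT. Cache (old->new): [owl cherry]
  8. access cherry: HIT. Cache (old->new): [owl cherry]
  9. access pear: MISS, evict owl. Cache (old->new): [cherry pear]
  10. access cat: MISS, evict cherry. Cache (old->new): [pear cat]
  11. access lime: MISS, evict pear. Cache (old->new): [cat lime]
  12. access cat: HIT. Cache (old->new): [cat lime]
  13. access lime: HIT. Cache (old->new): [cat lime]
  14. access cat: HIT. Cache (old->new): [cat lime]
  15. access cat: HIT. Cache (old->new): [cat lime]
  16. access cat: HIT. Cache (old->new): [cat lime]
  17. access lime: HIT. Cache (old->new): [cat lime]
  18. access cat: HIT. Cache (old->new): [cat lime]
  19. access cat: HIT. Cache (old->new): [cat lime]
  20. access cat: HIT. Cache (old->new): [cat lime]
  21. access cat: HIT. Cache (old->new): [cat lime]
  22. access pear: MISS, evict cat. Cache (old->new): [lime pear]
  23. access lime: HIT. Cache (old->new): [lime pear]
  24. access elk: MISS, evict lime. Cache (old->new): [pear elk]
  25. access cat: MISS, evict pear. Cache (old->new): [elk cat]
  26. access owl: MISS, evict elk. Cache (old->new): [cat owl]
  27. access lime: MISS, evict cat. Cache (old->new): [owl lime]
  28. access lime: HIT. Cache (old->new): [owl lime]
  29. access lime: HIT. Cache (old->new): [owl lime]
  30. access elk: MISS, evict owl. Cache (old->new): [lime elk]
  31. access lime: HIT. Cache (old->new): [lime elk]
  32. access lime: HIT. Cache (old->new): [lime elk]
  33. access lime: HIT. Cache (old->new): [lime elk]
  34. access pear: MISS, evict lime. Cache (old->new): [elk pear]
  35. access cat: MISS, evict elk. Cache (old->new): [pear cat]
Total: 19 hits, 16 misses, 14 evictions

Answer: cat pear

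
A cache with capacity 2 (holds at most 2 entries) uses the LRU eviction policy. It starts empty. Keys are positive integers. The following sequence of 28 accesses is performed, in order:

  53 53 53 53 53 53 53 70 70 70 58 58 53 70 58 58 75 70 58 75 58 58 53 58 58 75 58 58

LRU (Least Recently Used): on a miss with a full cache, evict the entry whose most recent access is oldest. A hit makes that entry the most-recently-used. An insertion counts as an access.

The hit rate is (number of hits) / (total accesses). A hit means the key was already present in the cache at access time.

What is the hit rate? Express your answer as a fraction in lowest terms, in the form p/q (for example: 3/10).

Answer: 4/7

Derivation:
LRU simulation (capacity=2):
  1. access 53: MISS. Cache (LRU->MRU): [53]
  2. access 53: HIT. Cache (LRU->MRU): [53]
  3. access 53: HIT. Cache (LRU->MRU): [53]
  4. access 53: HIT. Cache (LRU->MRU): [53]
  5. access 53: HIT. Cache (LRU->MRU): [53]
  6. access 53: HIT. Cache (LRU->MRU): [53]
  7. access 53: HIT. Cache (LRU->MRU): [53]
  8. access 70: MISS. Cache (LRU->MRU): [53 70]
  9. access 70: HIT. Cache (LRU->MRU): [53 70]
  10. access 70: HIT. Cache (LRU->MRU): [53 70]
  11. access 58: MISS, evict 53. Cache (LRU->MRU): [70 58]
  12. access 58: HIT. Cache (LRU->MRU): [70 58]
  13. access 53: MISS, evict 70. Cache (LRU->MRU): [58 53]
  14. access 70: MISS, evict 58. Cache (LRU->MRU): [53 70]
  15. access 58: MISS, evict 53. Cache (LRU->MRU): [70 58]
  16. access 58: HIT. Cache (LRU->MRU): [70 58]
  17. access 75: MISS, evict 70. Cache (LRU->MRU): [58 75]
  18. access 70: MISS, evict 58. Cache (LRU->MRU): [75 70]
  19. access 58: MISS, evict 75. Cache (LRU->MRU): [70 58]
  20. access 75: MISS, evict 70. Cache (LRU->MRU): [58 75]
  21. access 58: HIT. Cache (LRU->MRU): [75 58]
  22. access 58: HIT. Cache (LRU->MRU): [75 58]
  23. access 53: MISS, evict 75. Cache (LRU->MRU): [58 53]
  24. access 58: HIT. Cache (LRU->MRU): [53 58]
  25. access 58: HIT. Cache (LRU->MRU): [53 58]
  26. access 75: MISS, evict 53. Cache (LRU->MRU): [58 75]
  27. access 58: HIT. Cache (LRU->MRU): [75 58]
  28. access 58: HIT. Cache (LRU->MRU): [75 58]
Total: 16 hits, 12 misses, 10 evictions

Hit rate = 16/28 = 4/7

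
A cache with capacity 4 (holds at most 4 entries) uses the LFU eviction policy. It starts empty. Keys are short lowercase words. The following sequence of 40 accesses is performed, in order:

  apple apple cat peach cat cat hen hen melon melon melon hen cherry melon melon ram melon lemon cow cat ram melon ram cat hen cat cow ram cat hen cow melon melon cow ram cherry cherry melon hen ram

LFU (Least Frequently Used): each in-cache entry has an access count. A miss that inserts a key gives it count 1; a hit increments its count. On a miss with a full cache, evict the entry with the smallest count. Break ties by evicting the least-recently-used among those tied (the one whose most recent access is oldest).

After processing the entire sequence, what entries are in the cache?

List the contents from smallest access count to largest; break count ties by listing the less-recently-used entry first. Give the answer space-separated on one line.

LFU simulation (capacity=4):
  1. access apple: MISS. Cache: [apple(c=1)]
  2. access apple: HIT, count now 2. Cache: [apple(c=2)]
  3. access cat: MISS. Cache: [cat(c=1) apple(c=2)]
  4. access peach: MISS. Cache: [cat(c=1) peach(c=1) apple(c=2)]
  5. access cat: HIT, count now 2. Cache: [peach(c=1) apple(c=2) cat(c=2)]
  6. access cat: HIT, count now 3. Cache: [peach(c=1) apple(c=2) cat(c=3)]
  7. access hen: MISS. Cache: [peach(c=1) hen(c=1) apple(c=2) cat(c=3)]
  8. access hen: HIT, count now 2. Cache: [peach(c=1) apple(c=2) hen(c=2) cat(c=3)]
  9. access melon: MISS, evict peach(c=1). Cache: [melon(c=1) apple(c=2) hen(c=2) cat(c=3)]
  10. access melon: HIT, count now 2. Cache: [apple(c=2) hen(c=2) melon(c=2) cat(c=3)]
  11. access melon: HIT, count now 3. Cache: [apple(c=2) hen(c=2) cat(c=3) melon(c=3)]
  12. access hen: HIT, count now 3. Cache: [apple(c=2) cat(c=3) melon(c=3) hen(c=3)]
  13. access cherry: MISS, evict apple(c=2). Cache: [cherry(c=1) cat(c=3) melon(c=3) hen(c=3)]
  14. access melon: HIT, count now 4. Cache: [cherry(c=1) cat(c=3) hen(c=3) melon(c=4)]
  15. access melon: HIT, count now 5. Cache: [cherry(c=1) cat(c=3) hen(c=3) melon(c=5)]
  16. access ram: MISS, evict cherry(c=1). Cache: [ram(c=1) cat(c=3) hen(c=3) melon(c=5)]
  17. access melon: HIT, count now 6. Cache: [ram(c=1) cat(c=3) hen(c=3) melon(c=6)]
  18. access lemon: MISS, evict ram(c=1). Cache: [lemon(c=1) cat(c=3) hen(c=3) melon(c=6)]
  19. access cow: MISS, evict lemon(c=1). Cache: [cow(c=1) cat(c=3) hen(c=3) melon(c=6)]
  20. access cat: HIT, count now 4. Cache: [cow(c=1) hen(c=3) cat(c=4) melon(c=6)]
  21. access ram: MISS, evict cow(c=1). Cache: [ram(c=1) hen(c=3) cat(c=4) melon(c=6)]
  22. access melon: HIT, count now 7. Cache: [ram(c=1) hen(c=3) cat(c=4) melon(c=7)]
  23. access ram: HIT, count now 2. Cache: [ram(c=2) hen(c=3) cat(c=4) melon(c=7)]
  24. access cat: HIT, count now 5. Cache: [ram(c=2) hen(c=3) cat(c=5) melon(c=7)]
  25. access hen: HIT, count now 4. Cache: [ram(c=2) hen(c=4) cat(c=5) melon(c=7)]
  26. access cat: HIT, count now 6. Cache: [ram(c=2) hen(c=4) cat(c=6) melon(c=7)]
  27. access cow: MISS, evict ram(c=2). Cache: [cow(c=1) hen(c=4) cat(c=6) melon(c=7)]
  28. access ram: MISS, evict cow(c=1). Cache: [ram(c=1) hen(c=4) cat(c=6) melon(c=7)]
  29. access cat: HIT, count now 7. Cache: [ram(c=1) hen(c=4) melon(c=7) cat(c=7)]
  30. access hen: HIT, count now 5. Cache: [ram(c=1) hen(c=5) melon(c=7) cat(c=7)]
  31. access cow: MISS, evict ram(c=1). Cache: [cow(c=1) hen(c=5) melon(c=7) cat(c=7)]
  32. access melon: HIT, count now 8. Cache: [cow(c=1) hen(c=5) cat(c=7) melon(c=8)]
  33. access melon: HIT, count now 9. Cache: [cow(c=1) hen(c=5) cat(c=7) melon(c=9)]
  34. access cow: HIT, count now 2. Cache: [cow(c=2) hen(c=5) cat(c=7) melon(c=9)]
  35. access ram: MISS, evict cow(c=2). Cache: [ram(c=1) hen(c=5) cat(c=7) melon(c=9)]
  36. access cherry: MISS, evict ram(c=1). Cache: [cherry(c=1) hen(c=5) cat(c=7) melon(c=9)]
  37. access cherry: HIT, count now 2. Cache: [cherry(c=2) hen(c=5) cat(c=7) melon(c=9)]
  38. access melon: HIT, count now 10. Cache: [cherry(c=2) hen(c=5) cat(c=7) melon(c=10)]
  39. access hen: HIT, count now 6. Cache: [cherry(c=2) hen(c=6) cat(c=7) melon(c=10)]
  40. access ram: MISS, evict cherry(c=2). Cache: [ram(c=1) hen(c=6) cat(c=7) melon(c=10)]
Total: 24 hits, 16 misses, 12 evictions

Answer: ram hen cat melon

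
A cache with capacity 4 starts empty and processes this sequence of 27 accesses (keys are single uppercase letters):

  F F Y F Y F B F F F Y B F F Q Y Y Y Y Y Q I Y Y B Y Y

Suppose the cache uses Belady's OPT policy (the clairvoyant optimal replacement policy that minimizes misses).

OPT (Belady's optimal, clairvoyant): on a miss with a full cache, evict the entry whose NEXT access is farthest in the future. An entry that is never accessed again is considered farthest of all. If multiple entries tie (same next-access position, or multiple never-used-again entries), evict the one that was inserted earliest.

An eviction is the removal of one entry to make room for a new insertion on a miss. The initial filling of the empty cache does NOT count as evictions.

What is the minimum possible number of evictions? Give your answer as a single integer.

Answer: 1

Derivation:
OPT (Belady) simulation (capacity=4):
  1. access F: MISS. Cache: [F]
  2. access F: HIT. Next use of F: step 4. Cache: [F]
  3. access Y: MISS. Cache: [F Y]
  4. access F: HIT. Next use of F: step 6. Cache: [F Y]
  5. access Y: HIT. Next use of Y: step 11. Cache: [F Y]
  6. access F: HIT. Next use of F: step 8. Cache: [F Y]
  7. access B: MISS. Cache: [F Y B]
  8. access F: HIT. Next use of F: step 9. Cache: [F Y B]
  9. access F: HIT. Next use of F: step 10. Cache: [F Y B]
  10. access F: HIT. Next use of F: step 13. Cache: [F Y B]
  11. access Y: HIT. Next use of Y: step 16. Cache: [F Y B]
  12. access B: HIT. Next use of B: step 25. Cache: [F Y B]
  13. access F: HIT. Next use of F: step 14. Cache: [F Y B]
  14. access F: HIT. Next use of F: never. Cache: [F Y B]
  15. access Q: MISS. Cache: [F Y B Q]
  16. access Y: HIT. Next use of Y: step 17. Cache: [F Y B Q]
  17. access Y: HIT. Next use of Y: step 18. Cache: [F Y B Q]
  18. access Y: HIT. Next use of Y: step 19. Cache: [F Y B Q]
  19. access Y: HIT. Next use of Y: step 20. Cache: [F Y B Q]
  20. access Y: HIT. Next use of Y: step 23. Cache: [F Y B Q]
  21. access Q: HIT. Next use of Q: never. Cache: [F Y B Q]
  22. access I: MISS, evict F (next use: never). Cache: [Y B Q I]
  23. access Y: HIT. Next use of Y: step 24. Cache: [Y B Q I]
  24. access Y: HIT. Next use of Y: step 26. Cache: [Y B Q I]
  25. access B: HIT. Next use of B: never. Cache: [Y B Q I]
  26. access Y: HIT. Next use of Y: step 27. Cache: [Y B Q I]
  27. access Y: HIT. Next use of Y: never. Cache: [Y B Q I]
Total: 22 hits, 5 misses, 1 evictions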